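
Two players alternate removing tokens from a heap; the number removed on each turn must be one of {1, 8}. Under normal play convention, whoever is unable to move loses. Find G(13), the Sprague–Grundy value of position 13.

0

n :  0  1  2  3  4  5  6  7  8  9 10 11 12 13
G :  0  1  0  1  0  1  0  1  2  0  1  0  1  0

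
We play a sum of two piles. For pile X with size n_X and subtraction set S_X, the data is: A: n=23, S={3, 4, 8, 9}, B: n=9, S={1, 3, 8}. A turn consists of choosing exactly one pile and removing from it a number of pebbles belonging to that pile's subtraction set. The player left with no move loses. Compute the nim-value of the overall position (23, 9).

0

Pile A, S = {3, 4, 8, 9}:
G(0) = 0
G(1) = mex{} = 0
G(2) = mex{} = 0
G(3) = mex{0} = 1
G(4) = mex{0,0} = 1
G(5) = mex{0,0} = 1
G(6) = mex{1,0} = 2
G(7) = mex{1,1} = 0
G(8) = mex{1,1,0} = 2
G(9) = mex{2,1,0,0} = 3
G(10) = mex{0,2,0,0} = 1
G(11) = mex{2,0,1,0} = 3
G(12) = mex{3,2,1,1} = 0
G(13) = mex{1,3,1,1} = 0
G(14) = mex{3,1,2,1} = 0
G(15) = mex{0,3,0,2} = 1
G(16) = mex{0,0,2,0} = 1
G(17) = mex{0,0,3,2} = 1
G(18) = mex{1,0,1,3} = 2
G(19) = mex{1,1,3,1} = 0
G(20) = mex{1,1,0,3} = 2
G(21) = mex{2,1,0,0} = 3
G(22) = mex{0,2,0,0} = 1
G(23) = mex{2,0,1,0} = 3
G_A(23) = 3.
Pile B, S = {1, 3, 8}:
n : 0 1 2 3 4 5 6 7 8 9
G : 0 1 0 1 0 1 0 1 2 3
G_B(9) = 3.
Combined Grundy value = 3 ⊕ 3 = 0.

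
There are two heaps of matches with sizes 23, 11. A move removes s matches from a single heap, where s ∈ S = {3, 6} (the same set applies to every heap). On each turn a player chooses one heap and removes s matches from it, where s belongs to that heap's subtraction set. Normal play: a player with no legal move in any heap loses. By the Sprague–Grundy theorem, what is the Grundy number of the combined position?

All heaps use S = {3, 6}:
n :  0  1  2  3  4  5  6  7  8  9 10 11 12 13 14 15 16 17 18 19 20 21 22 23
G :  0  0  0  1  1  1  2  2  2  0  0  0  1  1  1  2  2  2  0  0  0  1  1  1
Heap A: G(23) = 1.
Heap B: G(11) = 0.
Combined Grundy value = 1 ⊕ 0 = 1.

1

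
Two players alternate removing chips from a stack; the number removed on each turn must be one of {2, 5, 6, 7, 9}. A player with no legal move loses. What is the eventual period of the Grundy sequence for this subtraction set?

G(0) = 0
G(1) = mex{} = 0
G(2) = mex{0} = 1
G(3) = mex{0} = 1
G(4) = mex{1} = 0
G(5) = mex{1,0} = 2
G(6) = mex{0,0,0} = 1
G(7) = mex{2,1,0,0} = 3
G(8) = mex{1,1,1,0} = 2
G(9) = mex{3,0,1,1,0} = 2
G(10) = mex{2,2,0,1,0} = 3
G(11) = mex{2,1,2,0,1} = 3
G(12) = mex{3,3,1,2,1} = 0
G(13) = mex{3,2,3,1,0} = 4
G(14) = mex{0,2,2,3,2} = 1
G(15) = mex{4,3,2,2,1} = 0
G(16) = mex{1,3,3,2,3} = 0
G(17) = mex{0,0,3,3,2} = 1
G(18) = mex{0,4,0,3,2} = 1
G(19) = mex{1,1,4,0,3} = 2
G(20) = mex{1,0,1,4,3} = 2
G(21) = mex{2,0,0,1,0} = 3
G(22) = mex{2,1,0,0,4} = 3
G(23) = mex{3,1,1,0,1} = 2
G(24) = mex{3,2,1,1,0} = 4
G(25) = mex{2,2,2,1,0} = 3
G(26) = mex{4,3,2,2,1} = 0
G(27) = mex{3,3,3,2,1} = 0
G(28) = mex{0,2,3,3,2} = 1
G(29) = mex{0,4,2,3,2} = 1
G(30) = mex{1,3,4,2,3} = 0
G(31) = mex{1,0,3,4,3} = 2
G(32) = mex{0,0,0,3,2} = 1
G(33) = mex{2,1,0,0,4} = 3
G(34) = mex{1,1,1,0,3} = 2
G(35) = mex{3,0,1,1,0} = 2
G(36) = mex{2,2,0,1,0} = 3
G(37) = mex{2,1,2,0,1} = 3
G(38) = mex{3,3,1,2,1} = 0
G(39) = mex{3,2,3,1,0} = 4
G(40) = mex{0,2,2,3,2} = 1
G(41) = mex{4,3,2,2,1} = 0
G(42) = mex{1,3,3,2,3} = 0
G(43) = mex{0,0,3,3,2} = 1
G(44) = mex{0,4,0,3,2} = 1
G(45) = mex{1,1,4,0,3} = 2
G(46) = mex{1,0,1,4,3} = 2
G(47) = mex{2,0,0,1,0} = 3
G(48) = mex{2,1,0,0,4} = 3
G(49) = mex{3,1,1,0,1} = 2
G(50) = mex{3,2,1,1,0} = 4
G(51) = mex{2,2,2,1,0} = 3
G(52) = mex{4,3,2,2,1} = 0
G(53) = mex{3,3,3,2,1} = 0
G(n+26) = G(n) holds for n = 0,…,8 (a full window of length max(S) = 9), so the sequence is purely periodic with period 26.

26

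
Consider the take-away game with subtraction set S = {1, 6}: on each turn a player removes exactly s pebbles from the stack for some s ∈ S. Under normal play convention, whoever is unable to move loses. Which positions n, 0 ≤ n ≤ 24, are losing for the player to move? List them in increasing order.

0, 2, 4, 7, 9, 11, 14, 16, 18, 21, 23

n :  0  1  2  3  4  5  6  7  8  9 10 11 12 13 14 15 16 17 18 19 20 21 22 23 24
G :  0  1  0  1  0  1  2  0  1  0  1  0  1  2  0  1  0  1  0  1  2  0  1  0  1
P-positions are exactly the n with G(n) = 0.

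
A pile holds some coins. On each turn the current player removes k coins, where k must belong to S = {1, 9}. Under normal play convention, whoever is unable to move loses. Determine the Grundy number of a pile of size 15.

G(0) = 0
G(1) = mex{0} = 1
G(2) = mex{1} = 0
G(3) = mex{0} = 1
G(4) = mex{1} = 0
G(5) = mex{0} = 1
G(6) = mex{1} = 0
G(7) = mex{0} = 1
G(8) = mex{1} = 0
G(9) = mex{0,0} = 1
G(10) = mex{1,1} = 0
G(11) = mex{0,0} = 1
G(12) = mex{1,1} = 0
G(13) = mex{0,0} = 1
G(14) = mex{1,1} = 0
G(15) = mex{0,0} = 1

1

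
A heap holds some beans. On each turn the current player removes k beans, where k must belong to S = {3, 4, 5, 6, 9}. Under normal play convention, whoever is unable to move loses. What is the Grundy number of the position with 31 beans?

2

n :  0  1  2  3  4  5  6  7  8  9 10 11 12 13 14 15 16 17 18 19 20 21 22 23 24 25 26 27 28 29 30 31
G :  0  0  0  1  1  1  2  2  2  3  3  3  0  0  0  1  1  1  2  2  2  3  3  3  0  0  0  1  1  1  2  2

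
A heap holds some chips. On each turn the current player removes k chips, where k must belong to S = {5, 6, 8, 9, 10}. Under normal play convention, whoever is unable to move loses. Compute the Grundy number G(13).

G(0) = 0
G(1) = mex{} = 0
G(2) = mex{} = 0
G(3) = mex{} = 0
G(4) = mex{} = 0
G(5) = mex{0} = 1
G(6) = mex{0,0} = 1
G(7) = mex{0,0} = 1
G(8) = mex{0,0,0} = 1
G(9) = mex{0,0,0,0} = 1
G(10) = mex{1,0,0,0,0} = 2
G(11) = mex{1,1,0,0,0} = 2
G(12) = mex{1,1,0,0,0} = 2
G(13) = mex{1,1,1,0,0} = 2

2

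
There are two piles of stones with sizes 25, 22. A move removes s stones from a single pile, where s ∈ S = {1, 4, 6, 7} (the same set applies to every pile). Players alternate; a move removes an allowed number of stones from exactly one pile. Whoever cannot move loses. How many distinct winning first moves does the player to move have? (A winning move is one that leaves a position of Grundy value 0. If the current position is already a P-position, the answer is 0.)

All piles use S = {1, 4, 6, 7}:
G(0) = 0
G(1) = mex{0} = 1
G(2) = mex{1} = 0
G(3) = mex{0} = 1
G(4) = mex{1,0} = 2
G(5) = mex{2,1} = 0
G(6) = mex{0,0,0} = 1
G(7) = mex{1,1,1,0} = 2
G(8) = mex{2,2,0,1} = 3
G(9) = mex{3,0,1,0} = 2
G(10) = mex{2,1,2,1} = 0
G(11) = mex{0,2,0,2} = 1
G(12) = mex{1,3,1,0} = 2
G(13) = mex{2,2,2,1} = 0
G(14) = mex{0,0,3,2} = 1
G(15) = mex{1,1,2,3} = 0
G(16) = mex{0,2,0,2} = 1
G(17) = mex{1,0,1,0} = 2
G(18) = mex{2,1,2,1} = 0
G(19) = mex{0,0,0,2} = 1
G(20) = mex{1,1,1,0} = 2
G(21) = mex{2,2,0,1} = 3
G(22) = mex{3,0,1,0} = 2
G(23) = mex{2,1,2,1} = 0
G(24) = mex{0,2,0,2} = 1
G(25) = mex{1,3,1,0} = 2
Pile A: G(25) = 2.
Pile B: G(22) = 2.
Combined Grundy value = 2 ⊕ 2 = 0.
A winning move leaves total XOR = 0, i.e. changes one component's Grundy value g to g ⊕ X where X is the current total.
Pile A: target g' = 2⊕0 = 2, but every legal move changes the Grundy value (mex property), so 0 moves.
Pile B: target g' = 2⊕0 = 2, but every legal move changes the Grundy value (mex property), so 0 moves.

0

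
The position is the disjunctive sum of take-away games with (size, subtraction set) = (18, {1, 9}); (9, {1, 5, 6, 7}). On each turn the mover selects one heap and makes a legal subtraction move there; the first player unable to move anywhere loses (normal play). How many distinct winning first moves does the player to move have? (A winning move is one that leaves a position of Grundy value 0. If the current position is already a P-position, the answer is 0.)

2

Heap A, S = {1, 9}:
n :  0  1  2  3  4  5  6  7  8  9 10 11 12 13 14 15 16 17 18
G :  0  1  0  1  0  1  0  1  0  1  0  1  0  1  0  1  0  1  0
G_A(18) = 0.
Heap B, S = {1, 5, 6, 7}:
n : 0 1 2 3 4 5 6 7 8 9
G : 0 1 0 1 0 1 2 3 2 3
G_B(9) = 3.
Combined Grundy value = 0 ⊕ 3 = 3.
A winning move leaves total XOR = 0, i.e. changes one component's Grundy value g to g ⊕ X where X is the current total.
Heap A: need g' = 0⊕3 = 3. Options: 18−1→G=1, 18−9→G=1. Hits: 0.
Heap B: need g' = 3⊕3 = 0. Options: 9−1→G=2, 9−5→G=0, 9−6→G=1, 9−7→G=0. Hits: 2.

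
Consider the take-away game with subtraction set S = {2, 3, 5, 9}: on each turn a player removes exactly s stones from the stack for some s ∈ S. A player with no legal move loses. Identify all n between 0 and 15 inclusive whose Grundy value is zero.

G(0) = 0
G(1) = mex{} = 0
G(2) = mex{0} = 1
G(3) = mex{0,0} = 1
G(4) = mex{1,0} = 2
G(5) = mex{1,1,0} = 2
G(6) = mex{2,1,0} = 3
G(7) = mex{2,2,1} = 0
G(8) = mex{3,2,1} = 0
G(9) = mex{0,3,2,0} = 1
G(10) = mex{0,0,2,0} = 1
G(11) = mex{1,0,3,1} = 2
G(12) = mex{1,1,0,1} = 2
G(13) = mex{2,1,0,2} = 3
G(14) = mex{2,2,1,2} = 0
G(15) = mex{3,2,1,3} = 0
P-positions are exactly the n with G(n) = 0.

0, 1, 7, 8, 14, 15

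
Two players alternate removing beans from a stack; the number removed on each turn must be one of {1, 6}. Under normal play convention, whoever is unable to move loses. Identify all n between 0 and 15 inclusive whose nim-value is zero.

0, 2, 4, 7, 9, 11, 14

n :  0  1  2  3  4  5  6  7  8  9 10 11 12 13 14 15
G :  0  1  0  1  0  1  2  0  1  0  1  0  1  2  0  1
P-positions are exactly the n with G(n) = 0.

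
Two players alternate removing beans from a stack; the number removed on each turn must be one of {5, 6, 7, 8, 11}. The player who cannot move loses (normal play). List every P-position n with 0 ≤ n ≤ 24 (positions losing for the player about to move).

0, 1, 2, 3, 4, 16, 17, 18, 19, 20

n :  0  1  2  3  4  5  6  7  8  9 10 11 12 13 14 15 16 17 18 19 20 21 22 23 24
G :  0  0  0  0  0  1  1  1  1  1  2  2  2  2  2  3  0  0  0  0  0  1  1  1  1
P-positions are exactly the n with G(n) = 0.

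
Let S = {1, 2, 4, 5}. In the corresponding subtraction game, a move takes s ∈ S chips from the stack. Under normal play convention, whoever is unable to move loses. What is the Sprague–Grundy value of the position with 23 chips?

2

G(0) = 0
G(1) = mex{0} = 1
G(2) = mex{1,0} = 2
G(3) = mex{2,1} = 0
G(4) = mex{0,2,0} = 1
G(5) = mex{1,0,1,0} = 2
G(6) = mex{2,1,2,1} = 0
G(7) = mex{0,2,0,2} = 1
G(8) = mex{1,0,1,0} = 2
G(9) = mex{2,1,2,1} = 0
G(10) = mex{0,2,0,2} = 1
G(11) = mex{1,0,1,0} = 2
G(12) = mex{2,1,2,1} = 0
G(13) = mex{0,2,0,2} = 1
G(14) = mex{1,0,1,0} = 2
G(15) = mex{2,1,2,1} = 0
G(16) = mex{0,2,0,2} = 1
G(17) = mex{1,0,1,0} = 2
G(18) = mex{2,1,2,1} = 0
G(19) = mex{0,2,0,2} = 1
G(20) = mex{1,0,1,0} = 2
G(21) = mex{2,1,2,1} = 0
G(22) = mex{0,2,0,2} = 1
G(23) = mex{1,0,1,0} = 2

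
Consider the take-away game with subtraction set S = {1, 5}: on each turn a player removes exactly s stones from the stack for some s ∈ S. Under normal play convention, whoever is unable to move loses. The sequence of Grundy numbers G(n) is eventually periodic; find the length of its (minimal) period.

G(0) = 0
G(1) = mex{0} = 1
G(2) = mex{1} = 0
G(3) = mex{0} = 1
G(4) = mex{1} = 0
G(5) = mex{0,0} = 1
G(6) = mex{1,1} = 0
G(7) = mex{0,0} = 1
G(8) = mex{1,1} = 0
G(9) = mex{0,0} = 1
G(10) = mex{1,1} = 0
G(11) = mex{0,0} = 1
G(12) = mex{1,1} = 0
G(13) = mex{0,0} = 1
G(14) = mex{1,1} = 0
G(n+2) = G(n) holds for n = 0,…,4 (a full window of length max(S) = 5), so the sequence is purely periodic with period 2.

2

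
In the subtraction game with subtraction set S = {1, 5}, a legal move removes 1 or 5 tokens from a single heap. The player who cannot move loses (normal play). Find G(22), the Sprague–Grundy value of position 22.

G(0) = 0
G(1) = mex{0} = 1
G(2) = mex{1} = 0
G(3) = mex{0} = 1
G(4) = mex{1} = 0
G(5) = mex{0,0} = 1
G(6) = mex{1,1} = 0
G(7) = mex{0,0} = 1
G(8) = mex{1,1} = 0
G(9) = mex{0,0} = 1
G(10) = mex{1,1} = 0
G(11) = mex{0,0} = 1
G(12) = mex{1,1} = 0
G(13) = mex{0,0} = 1
G(14) = mex{1,1} = 0
G(15) = mex{0,0} = 1
G(16) = mex{1,1} = 0
G(17) = mex{0,0} = 1
G(18) = mex{1,1} = 0
G(19) = mex{0,0} = 1
G(20) = mex{1,1} = 0
G(21) = mex{0,0} = 1
G(22) = mex{1,1} = 0

0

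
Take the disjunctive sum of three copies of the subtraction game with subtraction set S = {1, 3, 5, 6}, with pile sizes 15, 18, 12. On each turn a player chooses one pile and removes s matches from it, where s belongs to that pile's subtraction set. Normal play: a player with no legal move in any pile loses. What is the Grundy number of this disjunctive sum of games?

2

All piles use S = {1, 3, 5, 6}:
n :  0  1  2  3  4  5  6  7  8  9 10 11 12 13 14 15 16 17 18
G :  0  1  0  1  0  1  2  3  2  3  2  0  1  0  1  0  1  2  3
Pile A: G(15) = 0.
Pile B: G(18) = 3.
Pile C: G(12) = 1.
Combined Grundy value = 0 ⊕ 3 ⊕ 1 = 2.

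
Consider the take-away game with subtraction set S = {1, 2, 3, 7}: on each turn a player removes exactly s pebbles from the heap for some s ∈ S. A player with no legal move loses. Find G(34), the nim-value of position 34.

2

n :  0  1  2  3  4  5  6  7  8  9 10 11 12 13 14 15 16 17 18 19 20 21 22 23 24 25 26 27 28 29 30 31 32 33 34
G :  0  1  2  3  0  1  2  3  0  1  2  3  0  1  2  3  0  1  2  3  0  1  2  3  0  1  2  3  0  1  2  3  0  1  2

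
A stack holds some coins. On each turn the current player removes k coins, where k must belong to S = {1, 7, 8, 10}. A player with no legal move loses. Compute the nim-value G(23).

2

G(0) = 0
G(1) = mex{0} = 1
G(2) = mex{1} = 0
G(3) = mex{0} = 1
G(4) = mex{1} = 0
G(5) = mex{0} = 1
G(6) = mex{1} = 0
G(7) = mex{0,0} = 1
G(8) = mex{1,1,0} = 2
G(9) = mex{2,0,1} = 3
G(10) = mex{3,1,0,0} = 2
G(11) = mex{2,0,1,1} = 3
G(12) = mex{3,1,0,0} = 2
G(13) = mex{2,0,1,1} = 3
G(14) = mex{3,1,0,0} = 2
G(15) = mex{2,2,1,1} = 0
G(16) = mex{0,3,2,0} = 1
G(17) = mex{1,2,3,1} = 0
G(18) = mex{0,3,2,2} = 1
G(19) = mex{1,2,3,3} = 0
G(20) = mex{0,3,2,2} = 1
G(21) = mex{1,2,3,3} = 0
G(22) = mex{0,0,2,2} = 1
G(23) = mex{1,1,0,3} = 2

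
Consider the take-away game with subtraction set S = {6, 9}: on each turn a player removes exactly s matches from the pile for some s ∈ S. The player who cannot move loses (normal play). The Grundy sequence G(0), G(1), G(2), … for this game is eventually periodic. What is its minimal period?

15

G(0) = 0
G(1) = mex{} = 0
G(2) = mex{} = 0
G(3) = mex{} = 0
G(4) = mex{} = 0
G(5) = mex{} = 0
G(6) = mex{0} = 1
G(7) = mex{0} = 1
G(8) = mex{0} = 1
G(9) = mex{0,0} = 1
G(10) = mex{0,0} = 1
G(11) = mex{0,0} = 1
G(12) = mex{1,0} = 2
G(13) = mex{1,0} = 2
G(14) = mex{1,0} = 2
G(15) = mex{1,1} = 0
G(16) = mex{1,1} = 0
G(17) = mex{1,1} = 0
G(18) = mex{2,1} = 0
G(19) = mex{2,1} = 0
G(20) = mex{2,1} = 0
G(21) = mex{0,2} = 1
G(22) = mex{0,2} = 1
G(23) = mex{0,2} = 1
G(24) = mex{0,0} = 1
G(25) = mex{0,0} = 1
G(26) = mex{0,0} = 1
G(27) = mex{1,0} = 2
G(28) = mex{1,0} = 2
G(29) = mex{1,0} = 2
G(30) = mex{1,1} = 0
G(31) = mex{1,1} = 0
G(n+15) = G(n) holds for n = 0,…,8 (a full window of length max(S) = 9), so the sequence is purely periodic with period 15.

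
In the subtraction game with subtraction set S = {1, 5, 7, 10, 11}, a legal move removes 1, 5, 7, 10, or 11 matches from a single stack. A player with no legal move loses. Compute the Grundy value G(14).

2

G(0) = 0
G(1) = mex{0} = 1
G(2) = mex{1} = 0
G(3) = mex{0} = 1
G(4) = mex{1} = 0
G(5) = mex{0,0} = 1
G(6) = mex{1,1} = 0
G(7) = mex{0,0,0} = 1
G(8) = mex{1,1,1} = 0
G(9) = mex{0,0,0} = 1
G(10) = mex{1,1,1,0} = 2
G(11) = mex{2,0,0,1,0} = 3
G(12) = mex{3,1,1,0,1} = 2
G(13) = mex{2,0,0,1,0} = 3
G(14) = mex{3,1,1,0,1} = 2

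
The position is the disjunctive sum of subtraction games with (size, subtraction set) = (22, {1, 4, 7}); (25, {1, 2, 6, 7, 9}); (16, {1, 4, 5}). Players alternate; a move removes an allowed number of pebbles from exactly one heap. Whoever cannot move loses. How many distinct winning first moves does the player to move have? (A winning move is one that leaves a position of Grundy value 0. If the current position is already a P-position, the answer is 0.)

0

Heap A, S = {1, 4, 7}:
G(0) = 0
G(1) = mex{0} = 1
G(2) = mex{1} = 0
G(3) = mex{0} = 1
G(4) = mex{1,0} = 2
G(5) = mex{2,1} = 0
G(6) = mex{0,0} = 1
G(7) = mex{1,1,0} = 2
G(8) = mex{2,2,1} = 0
G(9) = mex{0,0,0} = 1
G(10) = mex{1,1,1} = 0
G(11) = mex{0,2,2} = 1
G(12) = mex{1,0,0} = 2
G(13) = mex{2,1,1} = 0
G(14) = mex{0,0,2} = 1
G(15) = mex{1,1,0} = 2
G(16) = mex{2,2,1} = 0
G(17) = mex{0,0,0} = 1
G(18) = mex{1,1,1} = 0
G(19) = mex{0,2,2} = 1
G(20) = mex{1,0,0} = 2
G(21) = mex{2,1,1} = 0
G(22) = mex{0,0,2} = 1
G_A(22) = 1.
Heap B, S = {1, 2, 6, 7, 9}:
n :  0  1  2  3  4  5  6  7  8  9 10 11 12 13 14 15 16 17 18 19 20 21 22 23 24 25
G :  0  1  2  0  1  2  3  4  0  1  2  0  1  2  3  4  0  1  2  0  1  2  3  4  0  1
G_B(25) = 1.
Heap C, S = {1, 4, 5}:
n :  0  1  2  3  4  5  6  7  8  9 10 11 12 13 14 15 16
G :  0  1  0  1  2  3  2  3  0  1  0  1  2  3  2  3  0
G_C(16) = 0.
Combined Grundy value = 1 ⊕ 1 ⊕ 0 = 0.
A winning move leaves total XOR = 0, i.e. changes one component's Grundy value g to g ⊕ X where X is the current total.
Heap A: target g' = 1⊕0 = 1, but every legal move changes the Grundy value (mex property), so 0 moves.
Heap B: target g' = 1⊕0 = 1, but every legal move changes the Grundy value (mex property), so 0 moves.
Heap C: target g' = 0⊕0 = 0, but every legal move changes the Grundy value (mex property), so 0 moves.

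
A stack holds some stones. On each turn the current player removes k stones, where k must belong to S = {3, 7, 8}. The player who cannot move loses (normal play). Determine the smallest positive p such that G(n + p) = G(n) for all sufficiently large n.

G(0) = 0
G(1) = mex{} = 0
G(2) = mex{} = 0
G(3) = mex{0} = 1
G(4) = mex{0} = 1
G(5) = mex{0} = 1
G(6) = mex{1} = 0
G(7) = mex{1,0} = 2
G(8) = mex{1,0,0} = 2
G(9) = mex{0,0,0} = 1
G(10) = mex{2,1,0} = 3
G(11) = mex{2,1,1} = 0
G(12) = mex{1,1,1} = 0
G(13) = mex{3,0,1} = 2
G(14) = mex{0,2,0} = 1
G(15) = mex{0,2,2} = 1
G(16) = mex{2,1,2} = 0
G(17) = mex{1,3,1} = 0
G(18) = mex{1,0,3} = 2
G(19) = mex{0,0,0} = 1
G(20) = mex{0,2,0} = 1
G(21) = mex{2,1,2} = 0
G(22) = mex{1,1,1} = 0
G(23) = mex{1,0,1} = 2
G(24) = mex{0,0,0} = 1
G(25) = mex{0,2,0} = 1
From n = 11 onward G(n+5) = G(n); since this holds over max(S) = 8 consecutive positions the period is 5 (pre-period 11).

5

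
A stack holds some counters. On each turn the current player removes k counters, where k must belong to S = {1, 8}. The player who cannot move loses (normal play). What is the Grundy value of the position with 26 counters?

G(0) = 0
G(1) = mex{0} = 1
G(2) = mex{1} = 0
G(3) = mex{0} = 1
G(4) = mex{1} = 0
G(5) = mex{0} = 1
G(6) = mex{1} = 0
G(7) = mex{0} = 1
G(8) = mex{1,0} = 2
G(9) = mex{2,1} = 0
G(10) = mex{0,0} = 1
G(11) = mex{1,1} = 0
G(12) = mex{0,0} = 1
G(13) = mex{1,1} = 0
G(14) = mex{0,0} = 1
G(15) = mex{1,1} = 0
G(16) = mex{0,2} = 1
G(17) = mex{1,0} = 2
G(18) = mex{2,1} = 0
G(19) = mex{0,0} = 1
G(20) = mex{1,1} = 0
G(21) = mex{0,0} = 1
G(22) = mex{1,1} = 0
G(23) = mex{0,0} = 1
G(24) = mex{1,1} = 0
G(25) = mex{0,2} = 1
G(26) = mex{1,0} = 2

2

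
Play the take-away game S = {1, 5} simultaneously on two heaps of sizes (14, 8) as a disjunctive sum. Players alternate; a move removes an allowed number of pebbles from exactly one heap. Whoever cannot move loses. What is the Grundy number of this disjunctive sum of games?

All heaps use S = {1, 5}:
n :  0  1  2  3  4  5  6  7  8  9 10 11 12 13 14
G :  0  1  0  1  0  1  0  1  0  1  0  1  0  1  0
Heap A: G(14) = 0.
Heap B: G(8) = 0.
Combined Grundy value = 0 ⊕ 0 = 0.

0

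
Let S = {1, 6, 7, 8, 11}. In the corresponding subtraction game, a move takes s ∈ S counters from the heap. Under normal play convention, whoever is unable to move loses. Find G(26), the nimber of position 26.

4

G(0) = 0
G(1) = mex{0} = 1
G(2) = mex{1} = 0
G(3) = mex{0} = 1
G(4) = mex{1} = 0
G(5) = mex{0} = 1
G(6) = mex{1,0} = 2
G(7) = mex{2,1,0} = 3
G(8) = mex{3,0,1,0} = 2
G(9) = mex{2,1,0,1} = 3
G(10) = mex{3,0,1,0} = 2
G(11) = mex{2,1,0,1,0} = 3
G(12) = mex{3,2,1,0,1} = 4
G(13) = mex{4,3,2,1,0} = 5
G(14) = mex{5,2,3,2,1} = 0
G(15) = mex{0,3,2,3,0} = 1
G(16) = mex{1,2,3,2,1} = 0
G(17) = mex{0,3,2,3,2} = 1
G(18) = mex{1,4,3,2,3} = 0
G(19) = mex{0,5,4,3,2} = 1
G(20) = mex{1,0,5,4,3} = 2
G(21) = mex{2,1,0,5,2} = 3
G(22) = mex{3,0,1,0,3} = 2
G(23) = mex{2,1,0,1,4} = 3
G(24) = mex{3,0,1,0,5} = 2
G(25) = mex{2,1,0,1,0} = 3
G(26) = mex{3,2,1,0,1} = 4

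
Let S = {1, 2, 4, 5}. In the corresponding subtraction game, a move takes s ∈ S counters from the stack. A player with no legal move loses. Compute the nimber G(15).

n :  0  1  2  3  4  5  6  7  8  9 10 11 12 13 14 15
G :  0  1  2  0  1  2  0  1  2  0  1  2  0  1  2  0

0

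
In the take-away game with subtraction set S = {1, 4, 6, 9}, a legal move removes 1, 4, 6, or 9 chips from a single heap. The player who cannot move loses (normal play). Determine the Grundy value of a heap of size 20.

0

n :  0  1  2  3  4  5  6  7  8  9 10 11 12 13 14 15 16 17 18 19 20
G :  0  1  0  1  2  0  1  0  1  2  0  1  0  1  2  0  1  0  1  2  0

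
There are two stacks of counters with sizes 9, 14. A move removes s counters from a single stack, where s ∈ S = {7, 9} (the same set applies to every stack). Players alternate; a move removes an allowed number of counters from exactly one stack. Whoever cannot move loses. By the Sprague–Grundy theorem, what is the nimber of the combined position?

All stacks use S = {7, 9}:
G(0) = 0
G(1) = mex{} = 0
G(2) = mex{} = 0
G(3) = mex{} = 0
G(4) = mex{} = 0
G(5) = mex{} = 0
G(6) = mex{} = 0
G(7) = mex{0} = 1
G(8) = mex{0} = 1
G(9) = mex{0,0} = 1
G(10) = mex{0,0} = 1
G(11) = mex{0,0} = 1
G(12) = mex{0,0} = 1
G(13) = mex{0,0} = 1
G(14) = mex{1,0} = 2
Stack A: G(9) = 1.
Stack B: G(14) = 2.
Combined Grundy value = 1 ⊕ 2 = 3.

3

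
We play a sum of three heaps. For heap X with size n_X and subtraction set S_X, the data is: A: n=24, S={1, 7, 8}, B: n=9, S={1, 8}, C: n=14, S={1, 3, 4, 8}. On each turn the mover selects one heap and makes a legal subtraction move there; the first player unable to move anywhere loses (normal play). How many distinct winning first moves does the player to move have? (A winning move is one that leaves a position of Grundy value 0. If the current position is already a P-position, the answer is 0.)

Heap A, S = {1, 7, 8}:
G(0) = 0
G(1) = mex{0} = 1
G(2) = mex{1} = 0
G(3) = mex{0} = 1
G(4) = mex{1} = 0
G(5) = mex{0} = 1
G(6) = mex{1} = 0
G(7) = mex{0,0} = 1
G(8) = mex{1,1,0} = 2
G(9) = mex{2,0,1} = 3
G(10) = mex{3,1,0} = 2
G(11) = mex{2,0,1} = 3
G(12) = mex{3,1,0} = 2
G(13) = mex{2,0,1} = 3
G(14) = mex{3,1,0} = 2
G(15) = mex{2,2,1} = 0
G(16) = mex{0,3,2} = 1
G(17) = mex{1,2,3} = 0
G(18) = mex{0,3,2} = 1
G(19) = mex{1,2,3} = 0
G(20) = mex{0,3,2} = 1
G(21) = mex{1,2,3} = 0
G(22) = mex{0,0,2} = 1
G(23) = mex{1,1,0} = 2
G(24) = mex{2,0,1} = 3
G_A(24) = 3.
Heap B, S = {1, 8}:
G(0) = 0
G(1) = mex{0} = 1
G(2) = mex{1} = 0
G(3) = mex{0} = 1
G(4) = mex{1} = 0
G(5) = mex{0} = 1
G(6) = mex{1} = 0
G(7) = mex{0} = 1
G(8) = mex{1,0} = 2
G(9) = mex{2,1} = 0
G_B(9) = 0.
Heap C, S = {1, 3, 4, 8}:
G(0) = 0
G(1) = mex{0} = 1
G(2) = mex{1} = 0
G(3) = mex{0,0} = 1
G(4) = mex{1,1,0} = 2
G(5) = mex{2,0,1} = 3
G(6) = mex{3,1,0} = 2
G(7) = mex{2,2,1} = 0
G(8) = mex{0,3,2,0} = 1
G(9) = mex{1,2,3,1} = 0
G(10) = mex{0,0,2,0} = 1
G(11) = mex{1,1,0,1} = 2
G(12) = mex{2,0,1,2} = 3
G(13) = mex{3,1,0,3} = 2
G(14) = mex{2,2,1,2} = 0
G_C(14) = 0.
Combined Grundy value = 3 ⊕ 0 ⊕ 0 = 3.
A winning move leaves total XOR = 0, i.e. changes one component's Grundy value g to g ⊕ X where X is the current total.
Heap A: need g' = 3⊕3 = 0. Options: 24−1→G=2, 24−7→G=0, 24−8→G=1. Hits: 1.
Heap B: need g' = 0⊕3 = 3. Options: 9−1→G=2, 9−8→G=1. Hits: 0.
Heap C: need g' = 0⊕3 = 3. Options: 14−1→G=2, 14−3→G=2, 14−4→G=1, 14−8→G=2. Hits: 0.

1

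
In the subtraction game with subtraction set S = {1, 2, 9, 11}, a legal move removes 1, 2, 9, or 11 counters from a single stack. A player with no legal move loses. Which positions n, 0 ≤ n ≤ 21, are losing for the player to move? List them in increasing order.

0, 3, 6, 10, 13, 16, 20

G(0) = 0
G(1) = mex{0} = 1
G(2) = mex{1,0} = 2
G(3) = mex{2,1} = 0
G(4) = mex{0,2} = 1
G(5) = mex{1,0} = 2
G(6) = mex{2,1} = 0
G(7) = mex{0,2} = 1
G(8) = mex{1,0} = 2
G(9) = mex{2,1,0} = 3
G(10) = mex{3,2,1} = 0
G(11) = mex{0,3,2,0} = 1
G(12) = mex{1,0,0,1} = 2
G(13) = mex{2,1,1,2} = 0
G(14) = mex{0,2,2,0} = 1
G(15) = mex{1,0,0,1} = 2
G(16) = mex{2,1,1,2} = 0
G(17) = mex{0,2,2,0} = 1
G(18) = mex{1,0,3,1} = 2
G(19) = mex{2,1,0,2} = 3
G(20) = mex{3,2,1,3} = 0
G(21) = mex{0,3,2,0} = 1
P-positions are exactly the n with G(n) = 0.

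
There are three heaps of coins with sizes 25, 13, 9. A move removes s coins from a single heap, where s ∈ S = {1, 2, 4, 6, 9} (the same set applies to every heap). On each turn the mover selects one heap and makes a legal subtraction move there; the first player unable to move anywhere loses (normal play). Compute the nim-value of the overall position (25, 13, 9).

2

All heaps use S = {1, 2, 4, 6, 9}:
n :  0  1  2  3  4  5  6  7  8  9 10 11 12 13 14 15 16 17 18 19 20 21 22 23 24 25
G :  0  1  2  0  1  2  3  4  0  1  2  0  1  2  3  4  0  1  2  0  1  2  3  4  0  1
Heap A: G(25) = 1.
Heap B: G(13) = 2.
Heap C: G(9) = 1.
Combined Grundy value = 1 ⊕ 2 ⊕ 1 = 2.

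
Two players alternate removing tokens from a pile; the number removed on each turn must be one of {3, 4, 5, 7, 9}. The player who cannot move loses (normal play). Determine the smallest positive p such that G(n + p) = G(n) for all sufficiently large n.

G(0) = 0
G(1) = mex{} = 0
G(2) = mex{} = 0
G(3) = mex{0} = 1
G(4) = mex{0,0} = 1
G(5) = mex{0,0,0} = 1
G(6) = mex{1,0,0} = 2
G(7) = mex{1,1,0,0} = 2
G(8) = mex{1,1,1,0} = 2
G(9) = mex{2,1,1,0,0} = 3
G(10) = mex{2,2,1,1,0} = 3
G(11) = mex{2,2,2,1,0} = 3
G(12) = mex{3,2,2,1,1} = 0
G(13) = mex{3,3,2,2,1} = 0
G(14) = mex{3,3,3,2,1} = 0
G(15) = mex{0,3,3,2,2} = 1
G(16) = mex{0,0,3,3,2} = 1
G(17) = mex{0,0,0,3,2} = 1
G(18) = mex{1,0,0,3,3} = 2
G(19) = mex{1,1,0,0,3} = 2
G(20) = mex{1,1,1,0,3} = 2
G(21) = mex{2,1,1,0,0} = 3
G(22) = mex{2,2,1,1,0} = 3
G(23) = mex{2,2,2,1,0} = 3
G(24) = mex{3,2,2,1,1} = 0
G(25) = mex{3,3,2,2,1} = 0
G(n+12) = G(n) holds for n = 0,…,8 (a full window of length max(S) = 9), so the sequence is purely periodic with period 12.

12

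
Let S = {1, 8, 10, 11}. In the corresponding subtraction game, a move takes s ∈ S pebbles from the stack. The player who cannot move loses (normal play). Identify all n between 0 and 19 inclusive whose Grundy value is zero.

0, 2, 4, 6, 9, 18

G(0) = 0
G(1) = mex{0} = 1
G(2) = mex{1} = 0
G(3) = mex{0} = 1
G(4) = mex{1} = 0
G(5) = mex{0} = 1
G(6) = mex{1} = 0
G(7) = mex{0} = 1
G(8) = mex{1,0} = 2
G(9) = mex{2,1} = 0
G(10) = mex{0,0,0} = 1
G(11) = mex{1,1,1,0} = 2
G(12) = mex{2,0,0,1} = 3
G(13) = mex{3,1,1,0} = 2
G(14) = mex{2,0,0,1} = 3
G(15) = mex{3,1,1,0} = 2
G(16) = mex{2,2,0,1} = 3
G(17) = mex{3,0,1,0} = 2
G(18) = mex{2,1,2,1} = 0
G(19) = mex{0,2,0,2} = 1
P-positions are exactly the n with G(n) = 0.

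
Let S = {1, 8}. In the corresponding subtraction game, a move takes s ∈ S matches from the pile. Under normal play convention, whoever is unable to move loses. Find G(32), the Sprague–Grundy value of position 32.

n :  0  1  2  3  4  5  6  7  8  9 10 11 12 13 14 15 16 17 18 19 20 21 22 23 24 25 26 27 28 29 30 31 32
G :  0  1  0  1  0  1  0  1  2  0  1  0  1  0  1  0  1  2  0  1  0  1  0  1  0  1  2  0  1  0  1  0  1

1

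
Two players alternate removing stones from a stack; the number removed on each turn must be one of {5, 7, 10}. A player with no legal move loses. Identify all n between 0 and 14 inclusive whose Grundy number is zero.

G(0) = 0
G(1) = mex{} = 0
G(2) = mex{} = 0
G(3) = mex{} = 0
G(4) = mex{} = 0
G(5) = mex{0} = 1
G(6) = mex{0} = 1
G(7) = mex{0,0} = 1
G(8) = mex{0,0} = 1
G(9) = mex{0,0} = 1
G(10) = mex{1,0,0} = 2
G(11) = mex{1,0,0} = 2
G(12) = mex{1,1,0} = 2
G(13) = mex{1,1,0} = 2
G(14) = mex{1,1,0} = 2
P-positions are exactly the n with G(n) = 0.

0, 1, 2, 3, 4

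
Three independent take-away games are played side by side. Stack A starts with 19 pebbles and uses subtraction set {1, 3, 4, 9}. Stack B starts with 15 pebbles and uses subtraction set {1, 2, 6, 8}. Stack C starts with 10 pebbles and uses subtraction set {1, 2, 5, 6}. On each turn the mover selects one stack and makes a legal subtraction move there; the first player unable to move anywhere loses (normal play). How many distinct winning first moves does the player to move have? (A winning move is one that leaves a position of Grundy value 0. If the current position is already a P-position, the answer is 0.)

Stack A, S = {1, 3, 4, 9}:
n :  0  1  2  3  4  5  6  7  8  9 10 11 12 13 14 15 16 17 18 19
G :  0  1  0  1  2  3  2  0  1  4  3  2  0  1  0  1  2  3  2  0
G_A(19) = 0.
Stack B, S = {1, 2, 6, 8}:
G(0) = 0
G(1) = mex{0} = 1
G(2) = mex{1,0} = 2
G(3) = mex{2,1} = 0
G(4) = mex{0,2} = 1
G(5) = mex{1,0} = 2
G(6) = mex{2,1,0} = 3
G(7) = mex{3,2,1} = 0
G(8) = mex{0,3,2,0} = 1
G(9) = mex{1,0,0,1} = 2
G(10) = mex{2,1,1,2} = 0
G(11) = mex{0,2,2,0} = 1
G(12) = mex{1,0,3,1} = 2
G(13) = mex{2,1,0,2} = 3
G(14) = mex{3,2,1,3} = 0
G(15) = mex{0,3,2,0} = 1
G_B(15) = 1.
Stack C, S = {1, 2, 5, 6}:
G(0) = 0
G(1) = mex{0} = 1
G(2) = mex{1,0} = 2
G(3) = mex{2,1} = 0
G(4) = mex{0,2} = 1
G(5) = mex{1,0,0} = 2
G(6) = mex{2,1,1,0} = 3
G(7) = mex{3,2,2,1} = 0
G(8) = mex{0,3,0,2} = 1
G(9) = mex{1,0,1,0} = 2
G(10) = mex{2,1,2,1} = 0
G_C(10) = 0.
Combined Grundy value = 0 ⊕ 1 ⊕ 0 = 1.
A winning move leaves total XOR = 0, i.e. changes one component's Grundy value g to g ⊕ X where X is the current total.
Stack A: need g' = 0⊕1 = 1. Options: 19−1→G=2, 19−3→G=2, 19−4→G=1, 19−9→G=3. Hits: 1.
Stack B: need g' = 1⊕1 = 0. Options: 15−1→G=0, 15−2→G=3, 15−6→G=2, 15−8→G=0. Hits: 2.
Stack C: need g' = 0⊕1 = 1. Options: 10−1→G=2, 10−2→G=1, 10−5→G=2, 10−6→G=1. Hits: 2.

5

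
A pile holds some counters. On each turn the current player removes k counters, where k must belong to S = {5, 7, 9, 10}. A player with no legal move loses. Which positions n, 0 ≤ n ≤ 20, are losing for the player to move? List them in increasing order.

n :  0  1  2  3  4  5  6  7  8  9 10 11 12 13 14 15 16 17 18 19 20
G :  0  0  0  0  0  1  1  1  1  1  2  2  2  2  2  0  0  0  0  0  1
P-positions are exactly the n with G(n) = 0.

0, 1, 2, 3, 4, 15, 16, 17, 18, 19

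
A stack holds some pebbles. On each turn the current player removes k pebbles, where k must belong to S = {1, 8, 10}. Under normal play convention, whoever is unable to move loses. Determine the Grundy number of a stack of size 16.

G(0) = 0
G(1) = mex{0} = 1
G(2) = mex{1} = 0
G(3) = mex{0} = 1
G(4) = mex{1} = 0
G(5) = mex{0} = 1
G(6) = mex{1} = 0
G(7) = mex{0} = 1
G(8) = mex{1,0} = 2
G(9) = mex{2,1} = 0
G(10) = mex{0,0,0} = 1
G(11) = mex{1,1,1} = 0
G(12) = mex{0,0,0} = 1
G(13) = mex{1,1,1} = 0
G(14) = mex{0,0,0} = 1
G(15) = mex{1,1,1} = 0
G(16) = mex{0,2,0} = 1

1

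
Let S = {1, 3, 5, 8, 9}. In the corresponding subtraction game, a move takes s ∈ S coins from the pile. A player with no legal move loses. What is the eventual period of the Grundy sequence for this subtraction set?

G(0) = 0
G(1) = mex{0} = 1
G(2) = mex{1} = 0
G(3) = mex{0,0} = 1
G(4) = mex{1,1} = 0
G(5) = mex{0,0,0} = 1
G(6) = mex{1,1,1} = 0
G(7) = mex{0,0,0} = 1
G(8) = mex{1,1,1,0} = 2
G(9) = mex{2,0,0,1,0} = 3
G(10) = mex{3,1,1,0,1} = 2
G(11) = mex{2,2,0,1,0} = 3
G(12) = mex{3,3,1,0,1} = 2
G(13) = mex{2,2,2,1,0} = 3
G(14) = mex{3,3,3,0,1} = 2
G(15) = mex{2,2,2,1,0} = 3
G(16) = mex{3,3,3,2,1} = 0
G(17) = mex{0,2,2,3,2} = 1
G(18) = mex{1,3,3,2,3} = 0
G(19) = mex{0,0,2,3,2} = 1
G(20) = mex{1,1,3,2,3} = 0
G(21) = mex{0,0,0,3,2} = 1
G(22) = mex{1,1,1,2,3} = 0
G(23) = mex{0,0,0,3,2} = 1
G(24) = mex{1,1,1,0,3} = 2
G(25) = mex{2,0,0,1,0} = 3
G(26) = mex{3,1,1,0,1} = 2
G(27) = mex{2,2,0,1,0} = 3
G(28) = mex{3,3,1,0,1} = 2
G(29) = mex{2,2,2,1,0} = 3
G(30) = mex{3,3,3,0,1} = 2
G(31) = mex{2,2,2,1,0} = 3
G(32) = mex{3,3,3,2,1} = 0
G(33) = mex{0,2,2,3,2} = 1
G(n+16) = G(n) holds for n = 0,…,8 (a full window of length max(S) = 9), so the sequence is purely periodic with period 16.

16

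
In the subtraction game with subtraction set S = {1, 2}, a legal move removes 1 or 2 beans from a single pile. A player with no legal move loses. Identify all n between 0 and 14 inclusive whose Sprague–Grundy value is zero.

G(0) = 0
G(1) = mex{0} = 1
G(2) = mex{1,0} = 2
G(3) = mex{2,1} = 0
G(4) = mex{0,2} = 1
G(5) = mex{1,0} = 2
G(6) = mex{2,1} = 0
G(7) = mex{0,2} = 1
G(8) = mex{1,0} = 2
G(9) = mex{2,1} = 0
G(10) = mex{0,2} = 1
G(11) = mex{1,0} = 2
G(12) = mex{2,1} = 0
G(13) = mex{0,2} = 1
G(14) = mex{1,0} = 2
P-positions are exactly the n with G(n) = 0.

0, 3, 6, 9, 12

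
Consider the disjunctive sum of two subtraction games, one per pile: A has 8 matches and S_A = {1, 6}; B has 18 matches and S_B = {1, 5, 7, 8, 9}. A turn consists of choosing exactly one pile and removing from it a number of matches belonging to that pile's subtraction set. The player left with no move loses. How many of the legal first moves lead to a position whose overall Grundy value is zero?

3

Pile A, S = {1, 6}:
n : 0 1 2 3 4 5 6 7 8
G : 0 1 0 1 0 1 2 0 1
G_A(8) = 1.
Pile B, S = {1, 5, 7, 8, 9}:
n :  0  1  2  3  4  5  6  7  8  9 10 11 12 13 14 15 16 17 18
G :  0  1  0  1  0  1  0  1  2  3  2  3  2  3  2  3  0  1  0
G_B(18) = 0.
Combined Grundy value = 1 ⊕ 0 = 1.
A winning move leaves total XOR = 0, i.e. changes one component's Grundy value g to g ⊕ X where X is the current total.
Pile A: need g' = 1⊕1 = 0. Options: 8−1→G=0, 8−6→G=0. Hits: 2.
Pile B: need g' = 0⊕1 = 1. Options: 18−1→G=1, 18−5→G=3, 18−7→G=3, 18−8→G=2, 18−9→G=3. Hits: 1.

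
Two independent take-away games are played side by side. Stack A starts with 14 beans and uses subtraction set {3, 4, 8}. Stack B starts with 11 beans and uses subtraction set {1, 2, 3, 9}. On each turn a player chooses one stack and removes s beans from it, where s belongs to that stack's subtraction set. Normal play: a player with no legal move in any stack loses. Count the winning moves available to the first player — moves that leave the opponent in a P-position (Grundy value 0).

Stack A, S = {3, 4, 8}:
G(0) = 0
G(1) = mex{} = 0
G(2) = mex{} = 0
G(3) = mex{0} = 1
G(4) = mex{0,0} = 1
G(5) = mex{0,0} = 1
G(6) = mex{1,0} = 2
G(7) = mex{1,1} = 0
G(8) = mex{1,1,0} = 2
G(9) = mex{2,1,0} = 3
G(10) = mex{0,2,0} = 1
G(11) = mex{2,0,1} = 3
G(12) = mex{3,2,1} = 0
G(13) = mex{1,3,1} = 0
G(14) = mex{3,1,2} = 0
G_A(14) = 0.
Stack B, S = {1, 2, 3, 9}:
n :  0  1  2  3  4  5  6  7  8  9 10 11
G :  0  1  2  3  0  1  2  3  0  1  2  3
G_B(11) = 3.
Combined Grundy value = 0 ⊕ 3 = 3.
A winning move leaves total XOR = 0, i.e. changes one component's Grundy value g to g ⊕ X where X is the current total.
Stack A: need g' = 0⊕3 = 3. Options: 14−3→G=3, 14−4→G=1, 14−8→G=2. Hits: 1.
Stack B: need g' = 3⊕3 = 0. Options: 11−1→G=2, 11−2→G=1, 11−3→G=0, 11−9→G=2. Hits: 1.

2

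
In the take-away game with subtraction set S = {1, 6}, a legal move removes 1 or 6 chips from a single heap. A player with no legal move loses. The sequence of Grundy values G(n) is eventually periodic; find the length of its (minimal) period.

7

G(0) = 0
G(1) = mex{0} = 1
G(2) = mex{1} = 0
G(3) = mex{0} = 1
G(4) = mex{1} = 0
G(5) = mex{0} = 1
G(6) = mex{1,0} = 2
G(7) = mex{2,1} = 0
G(8) = mex{0,0} = 1
G(9) = mex{1,1} = 0
G(10) = mex{0,0} = 1
G(11) = mex{1,1} = 0
G(12) = mex{0,2} = 1
G(13) = mex{1,0} = 2
G(14) = mex{2,1} = 0
G(15) = mex{0,0} = 1
G(n+7) = G(n) holds for n = 0,…,5 (a full window of length max(S) = 6), so the sequence is purely periodic with period 7.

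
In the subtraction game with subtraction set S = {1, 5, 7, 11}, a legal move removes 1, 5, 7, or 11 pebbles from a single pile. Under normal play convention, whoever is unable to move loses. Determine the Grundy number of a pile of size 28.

G(0) = 0
G(1) = mex{0} = 1
G(2) = mex{1} = 0
G(3) = mex{0} = 1
G(4) = mex{1} = 0
G(5) = mex{0,0} = 1
G(6) = mex{1,1} = 0
G(7) = mex{0,0,0} = 1
G(8) = mex{1,1,1} = 0
G(9) = mex{0,0,0} = 1
G(10) = mex{1,1,1} = 0
G(11) = mex{0,0,0,0} = 1
G(12) = mex{1,1,1,1} = 0
G(13) = mex{0,0,0,0} = 1
G(14) = mex{1,1,1,1} = 0
G(15) = mex{0,0,0,0} = 1
G(16) = mex{1,1,1,1} = 0
G(17) = mex{0,0,0,0} = 1
G(18) = mex{1,1,1,1} = 0
G(19) = mex{0,0,0,0} = 1
G(20) = mex{1,1,1,1} = 0
G(21) = mex{0,0,0,0} = 1
G(22) = mex{1,1,1,1} = 0
G(23) = mex{0,0,0,0} = 1
G(24) = mex{1,1,1,1} = 0
G(25) = mex{0,0,0,0} = 1
G(26) = mex{1,1,1,1} = 0
G(27) = mex{0,0,0,0} = 1
G(28) = mex{1,1,1,1} = 0

0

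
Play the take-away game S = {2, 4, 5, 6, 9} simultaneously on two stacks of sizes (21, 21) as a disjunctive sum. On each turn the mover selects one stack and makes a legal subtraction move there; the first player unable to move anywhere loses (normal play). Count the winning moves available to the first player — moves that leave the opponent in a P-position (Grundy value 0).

0

All stacks use S = {2, 4, 5, 6, 9}:
G(0) = 0
G(1) = mex{} = 0
G(2) = mex{0} = 1
G(3) = mex{0} = 1
G(4) = mex{1,0} = 2
G(5) = mex{1,0,0} = 2
G(6) = mex{2,1,0,0} = 3
G(7) = mex{2,1,1,0} = 3
G(8) = mex{3,2,1,1} = 0
G(9) = mex{3,2,2,1,0} = 4
G(10) = mex{0,3,2,2,0} = 1
G(11) = mex{4,3,3,2,1} = 0
G(12) = mex{1,0,3,3,1} = 2
G(13) = mex{0,4,0,3,2} = 1
G(14) = mex{2,1,4,0,2} = 3
G(15) = mex{1,0,1,4,3} = 2
G(16) = mex{3,2,0,1,3} = 4
G(17) = mex{2,1,2,0,0} = 3
G(18) = mex{4,3,1,2,4} = 0
G(19) = mex{3,2,3,1,1} = 0
G(20) = mex{0,4,2,3,0} = 1
G(21) = mex{0,3,4,2,2} = 1
Stack A: G(21) = 1.
Stack B: G(21) = 1.
Combined Grundy value = 1 ⊕ 1 = 0.
A winning move leaves total XOR = 0, i.e. changes one component's Grundy value g to g ⊕ X where X is the current total.
Stack A: target g' = 1⊕0 = 1, but every legal move changes the Grundy value (mex property), so 0 moves.
Stack B: target g' = 1⊕0 = 1, but every legal move changes the Grundy value (mex property), so 0 moves.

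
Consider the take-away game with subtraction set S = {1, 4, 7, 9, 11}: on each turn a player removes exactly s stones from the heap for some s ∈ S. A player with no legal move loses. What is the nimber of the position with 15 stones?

3

G(0) = 0
G(1) = mex{0} = 1
G(2) = mex{1} = 0
G(3) = mex{0} = 1
G(4) = mex{1,0} = 2
G(5) = mex{2,1} = 0
G(6) = mex{0,0} = 1
G(7) = mex{1,1,0} = 2
G(8) = mex{2,2,1} = 0
G(9) = mex{0,0,0,0} = 1
G(10) = mex{1,1,1,1} = 0
G(11) = mex{0,2,2,0,0} = 1
G(12) = mex{1,0,0,1,1} = 2
G(13) = mex{2,1,1,2,0} = 3
G(14) = mex{3,0,2,0,1} = 4
G(15) = mex{4,1,0,1,2} = 3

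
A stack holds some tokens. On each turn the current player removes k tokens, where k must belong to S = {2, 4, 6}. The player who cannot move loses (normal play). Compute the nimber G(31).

n :  0  1  2  3  4  5  6  7  8  9 10 11 12 13 14 15 16 17 18 19 20 21 22 23 24 25 26 27 28 29 30 31
G :  0  0  1  1  2  2  3  3  0  0  1  1  2  2  3  3  0  0  1  1  2  2  3  3  0  0  1  1  2  2  3  3

3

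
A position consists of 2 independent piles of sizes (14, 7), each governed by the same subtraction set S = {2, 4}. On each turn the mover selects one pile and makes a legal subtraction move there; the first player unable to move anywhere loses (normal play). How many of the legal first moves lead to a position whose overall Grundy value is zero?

All piles use S = {2, 4}:
G(0) = 0
G(1) = mex{} = 0
G(2) = mex{0} = 1
G(3) = mex{0} = 1
G(4) = mex{1,0} = 2
G(5) = mex{1,0} = 2
G(6) = mex{2,1} = 0
G(7) = mex{2,1} = 0
G(8) = mex{0,2} = 1
G(9) = mex{0,2} = 1
G(10) = mex{1,0} = 2
G(11) = mex{1,0} = 2
G(12) = mex{2,1} = 0
G(13) = mex{2,1} = 0
G(14) = mex{0,2} = 1
Pile A: G(14) = 1.
Pile B: G(7) = 0.
Combined Grundy value = 1 ⊕ 0 = 1.
A winning move leaves total XOR = 0, i.e. changes one component's Grundy value g to g ⊕ X where X is the current total.
Pile A: need g' = 1⊕1 = 0. Options: 14−2→G=0, 14−4→G=2. Hits: 1.
Pile B: need g' = 0⊕1 = 1. Options: 7−2→G=2, 7−4→G=1. Hits: 1.

2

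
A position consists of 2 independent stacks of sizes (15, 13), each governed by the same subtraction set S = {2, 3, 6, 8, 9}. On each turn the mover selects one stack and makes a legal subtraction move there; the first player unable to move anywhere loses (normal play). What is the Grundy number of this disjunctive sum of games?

All stacks use S = {2, 3, 6, 8, 9}:
G(0) = 0
G(1) = mex{} = 0
G(2) = mex{0} = 1
G(3) = mex{0,0} = 1
G(4) = mex{1,0} = 2
G(5) = mex{1,1} = 0
G(6) = mex{2,1,0} = 3
G(7) = mex{0,2,0} = 1
G(8) = mex{3,0,1,0} = 2
G(9) = mex{1,3,1,0,0} = 2
G(10) = mex{2,1,2,1,0} = 3
G(11) = mex{2,2,0,1,1} = 3
G(12) = mex{3,2,3,2,1} = 0
G(13) = mex{3,3,1,0,2} = 4
G(14) = mex{0,3,2,3,0} = 1
G(15) = mex{4,0,2,1,3} = 5
Stack A: G(15) = 5.
Stack B: G(13) = 4.
Combined Grundy value = 5 ⊕ 4 = 1.

1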